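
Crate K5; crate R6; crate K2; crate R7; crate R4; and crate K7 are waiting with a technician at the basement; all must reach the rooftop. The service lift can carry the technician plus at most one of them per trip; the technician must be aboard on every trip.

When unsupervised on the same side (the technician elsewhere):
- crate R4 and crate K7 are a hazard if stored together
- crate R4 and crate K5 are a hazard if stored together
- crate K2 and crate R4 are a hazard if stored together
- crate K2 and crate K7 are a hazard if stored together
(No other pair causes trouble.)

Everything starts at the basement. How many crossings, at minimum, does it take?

Whatever the first load, the items left behind include a forbidden pair without the technician. No opening move is safe, so no plan exists.

impossible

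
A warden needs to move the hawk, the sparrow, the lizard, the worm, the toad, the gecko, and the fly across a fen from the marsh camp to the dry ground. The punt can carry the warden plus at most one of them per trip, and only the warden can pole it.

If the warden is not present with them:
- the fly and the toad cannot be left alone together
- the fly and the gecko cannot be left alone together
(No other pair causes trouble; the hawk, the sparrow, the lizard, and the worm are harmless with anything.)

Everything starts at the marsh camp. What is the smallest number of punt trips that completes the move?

15

Counting alone: the warden can take at most 1 across per trip to the dry ground, so moving all 7 needs at least 7 loaded trips out, with a return between consecutive ones — at least 13 crossings.
The safety rule pushes this higher. Following every safe sequence of crossings, the most of the 7 that can be at the dry ground as the punt arrives there on crossing 13 is 6 — never all 7.
So no plan with fewer than 15 crossings exists, and this one achieves 15:
1. Warden goes to the dry ground with the fly.  [the marsh camp: the gecko, the hawk, the lizard, the sparrow, the toad, the worm | the dry ground: the fly]
2. Warden goes back to the marsh camp alone.  [the marsh camp: the gecko, the hawk, the lizard, the sparrow, the toad, the worm | the dry ground: the fly]
3. Warden goes to the dry ground with the hawk.  [the marsh camp: the gecko, the lizard, the sparrow, the toad, the worm | the dry ground: the fly, the hawk]
4. Warden goes back to the marsh camp alone.  [the marsh camp: the gecko, the lizard, the sparrow, the toad, the worm | the dry ground: the fly, the hawk]
5. Warden goes to the dry ground with the sparrow.  [the marsh camp: the gecko, the lizard, the toad, the worm | the dry ground: the fly, the hawk, the sparrow]
6. Warden goes back to the marsh camp alone.  [the marsh camp: the gecko, the lizard, the toad, the worm | the dry ground: the fly, the hawk, the sparrow]
7. Warden goes to the dry ground with the lizard.  [the marsh camp: the gecko, the toad, the worm | the dry ground: the fly, the hawk, the lizard, the sparrow]
8. Warden goes back to the marsh camp alone.  [the marsh camp: the gecko, the toad, the worm | the dry ground: the fly, the hawk, the lizard, the sparrow]
9. Warden goes to the dry ground with the worm.  [the marsh camp: the gecko, the toad | the dry ground: the fly, the hawk, the lizard, the sparrow, the worm]
10. Warden goes back to the marsh camp alone.  [the marsh camp: the gecko, the toad | the dry ground: the fly, the hawk, the lizard, the sparrow, the worm]
11. Warden goes to the dry ground with the toad.  [the marsh camp: the gecko | the dry ground: the fly, the hawk, the lizard, the sparrow, the toad, the worm]
12. Warden goes back to the marsh camp with the fly.  [the marsh camp: the fly, the gecko | the dry ground: the hawk, the lizard, the sparrow, the toad, the worm]
13. Warden goes to the dry ground with the gecko.  [the marsh camp: the fly | the dry ground: the gecko, the hawk, the lizard, the sparrow, the toad, the worm]
14. Warden goes back to the marsh camp alone.  [the marsh camp: the fly | the dry ground: the gecko, the hawk, the lizard, the sparrow, the toad, the worm]
15. Warden goes to the dry ground with the fly.  [the marsh camp: — | the dry ground: the fly, the gecko, the hawk, the lizard, the sparrow, the toad, the worm]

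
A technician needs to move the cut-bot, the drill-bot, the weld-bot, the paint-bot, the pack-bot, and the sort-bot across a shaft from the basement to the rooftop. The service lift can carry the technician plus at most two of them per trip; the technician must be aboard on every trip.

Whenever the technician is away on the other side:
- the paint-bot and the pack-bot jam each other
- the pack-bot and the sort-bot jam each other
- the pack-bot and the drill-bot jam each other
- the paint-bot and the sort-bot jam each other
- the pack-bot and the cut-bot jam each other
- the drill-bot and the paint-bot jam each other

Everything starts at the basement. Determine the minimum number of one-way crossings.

Counting alone: the technician can take at most 2 across per trip to the rooftop, so moving all 6 needs at least 3 loaded trips out, with a return between consecutive ones — at least 5 crossings.
The safety rule pushes this higher. Following every safe sequence of crossings, the most of the 6 that can be at the rooftop as the service lift arrives there on crossings 5, 7 is 4, 5 respectively — never all 6.
So no plan with fewer than 9 crossings exists, and this one achieves 9:
1. Technician goes to the rooftop with the pack-bot and the paint-bot.  [the basement: the cut-bot, the drill-bot, the sort-bot, the weld-bot | the rooftop: the pack-bot, the paint-bot]
2. Technician goes back to the basement with the paint-bot.  [the basement: the cut-bot, the drill-bot, the paint-bot, the sort-bot, the weld-bot | the rooftop: the pack-bot]
3. Technician goes to the rooftop with the cut-bot and the paint-bot.  [the basement: the drill-bot, the sort-bot, the weld-bot | the rooftop: the cut-bot, the pack-bot, the paint-bot]
4. Technician goes back to the basement with the pack-bot.  [the basement: the drill-bot, the pack-bot, the sort-bot, the weld-bot | the rooftop: the cut-bot, the paint-bot]
5. Technician goes to the rooftop with the drill-bot and the sort-bot.  [the basement: the pack-bot, the weld-bot | the rooftop: the cut-bot, the drill-bot, the paint-bot, the sort-bot]
6. Technician goes back to the basement with the paint-bot.  [the basement: the pack-bot, the paint-bot, the weld-bot | the rooftop: the cut-bot, the drill-bot, the sort-bot]
7. Technician goes to the rooftop with the paint-bot and the weld-bot.  [the basement: the pack-bot | the rooftop: the cut-bot, the drill-bot, the paint-bot, the sort-bot, the weld-bot]
8. Technician goes back to the basement with the paint-bot.  [the basement: the pack-bot, the paint-bot | the rooftop: the cut-bot, the drill-bot, the sort-bot, the weld-bot]
9. Technician goes to the rooftop with the pack-bot and the paint-bot.  [the basement: — | the rooftop: the cut-bot, the drill-bot, the pack-bot, the paint-bot, the sort-bot, the weld-bot]

9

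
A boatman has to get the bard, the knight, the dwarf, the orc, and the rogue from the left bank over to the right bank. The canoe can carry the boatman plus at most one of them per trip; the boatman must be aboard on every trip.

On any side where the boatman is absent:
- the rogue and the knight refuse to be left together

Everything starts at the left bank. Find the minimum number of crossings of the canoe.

9

Counting alone: the boatman can take at most 1 across per trip to the right bank, so moving all 5 needs at least 5 loaded trips out, with a return between consecutive ones — at least 9 crossings.
The plan below uses exactly 9 crossings, so it is optimal:
1. Boatman goes to the right bank with the knight.  [the left bank: the bard, the dwarf, the orc, the rogue | the right bank: the knight]
2. Boatman goes back to the left bank alone.  [the left bank: the bard, the dwarf, the orc, the rogue | the right bank: the knight]
3. Boatman goes to the right bank with the bard.  [the left bank: the dwarf, the orc, the rogue | the right bank: the bard, the knight]
4. Boatman goes back to the left bank alone.  [the left bank: the dwarf, the orc, the rogue | the right bank: the bard, the knight]
5. Boatman goes to the right bank with the dwarf.  [the left bank: the orc, the rogue | the right bank: the bard, the dwarf, the knight]
6. Boatman goes back to the left bank alone.  [the left bank: the orc, the rogue | the right bank: the bard, the dwarf, the knight]
7. Boatman goes to the right bank with the orc.  [the left bank: the rogue | the right bank: the bard, the dwarf, the knight, the orc]
8. Boatman goes back to the left bank alone.  [the left bank: the rogue | the right bank: the bard, the dwarf, the knight, the orc]
9. Boatman goes to the right bank with the rogue.  [the left bank: — | the right bank: the bard, the dwarf, the knight, the orc, the rogue]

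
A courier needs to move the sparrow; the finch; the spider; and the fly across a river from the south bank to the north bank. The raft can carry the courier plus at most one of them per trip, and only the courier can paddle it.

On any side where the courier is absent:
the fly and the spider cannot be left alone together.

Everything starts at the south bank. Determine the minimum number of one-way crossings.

7

Counting alone: the courier can take at most 1 across per trip to the north bank, so moving all 4 needs at least 4 loaded trips out, with a return between consecutive ones — at least 7 crossings.
The plan below uses exactly 7 crossings, so it is optimal:
1. Courier goes to the north bank with the spider.  [the south bank: the finch, the fly, the sparrow | the north bank: the spider]
2. Courier goes back to the south bank alone.  [the south bank: the finch, the fly, the sparrow | the north bank: the spider]
3. Courier goes to the north bank with the sparrow.  [the south bank: the finch, the fly | the north bank: the sparrow, the spider]
4. Courier goes back to the south bank alone.  [the south bank: the finch, the fly | the north bank: the sparrow, the spider]
5. Courier goes to the north bank with the finch.  [the south bank: the fly | the north bank: the finch, the sparrow, the spider]
6. Courier goes back to the south bank alone.  [the south bank: the fly | the north bank: the finch, the sparrow, the spider]
7. Courier goes to the north bank with the fly.  [the south bank: — | the north bank: the finch, the fly, the sparrow, the spider]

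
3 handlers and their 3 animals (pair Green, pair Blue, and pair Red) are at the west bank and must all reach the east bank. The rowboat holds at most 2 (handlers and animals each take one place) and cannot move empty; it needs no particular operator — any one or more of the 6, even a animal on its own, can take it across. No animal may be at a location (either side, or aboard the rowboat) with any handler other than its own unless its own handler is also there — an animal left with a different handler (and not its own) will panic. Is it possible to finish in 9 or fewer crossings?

No

Counting alone: each trip to the east bank takes at most 2 across and each return brings at least 1 back, so after t trips out (and t−1 returns) at most 2t − (t−1) of the 6 are across; that first reaches 6 at t = 5, so at least 9 crossings are needed.
The safety rule pushes this higher. Following every safe sequence of crossings, the most of the 6 that can be at the east bank as the rowboat arrives there on crossing 9 is 5 — never all 6.
So the move cannot be finished within 9 crossings. (The shortest complete plan takes 11:)
1. animal Green and handler Green cross → the east bank.
2. handler Green crosses ← the west bank.
3. animal Blue and animal Red cross → the east bank.
4. animal Green crosses ← the west bank.
5. handler Blue and handler Red cross → the east bank.
6. animal Blue and handler Blue cross ← the west bank.
7. handler Blue and handler Green cross → the east bank.
8. animal Red crosses ← the west bank.
9. animal Blue and animal Green cross → the east bank.
10. handler Red crosses ← the west bank.
11. animal Red and handler Red cross → the east bank.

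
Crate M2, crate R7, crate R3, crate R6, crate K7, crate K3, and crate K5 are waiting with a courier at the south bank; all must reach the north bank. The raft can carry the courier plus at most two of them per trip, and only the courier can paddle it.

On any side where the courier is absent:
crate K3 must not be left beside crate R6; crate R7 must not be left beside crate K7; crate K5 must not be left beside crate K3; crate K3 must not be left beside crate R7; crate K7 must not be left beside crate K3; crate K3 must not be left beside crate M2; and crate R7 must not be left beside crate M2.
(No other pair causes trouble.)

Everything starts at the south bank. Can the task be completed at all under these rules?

Yes

1. Courier goes to the north bank with crate K3 and crate R7.  [the south bank: crate K5, crate K7, crate M2, crate R3, crate R6 | the north bank: crate K3, crate R7]
2. Courier goes back to the south bank with crate R7.  [the south bank: crate K5, crate K7, crate M2, crate R3, crate R6, crate R7 | the north bank: crate K3]
3. Courier goes to the north bank with crate K7 and crate M2.  [the south bank: crate K5, crate R3, crate R6, crate R7 | the north bank: crate K3, crate K7, crate M2]
4. Courier goes back to the south bank with crate K3.  [the south bank: crate K3, crate K5, crate R3, crate R6, crate R7 | the north bank: crate K7, crate M2]
5. Courier goes to the north bank with crate K3 and crate R3.  [the south bank: crate K5, crate R6, crate R7 | the north bank: crate K3, crate K7, crate M2, crate R3]
6. Courier goes back to the south bank with crate K3.  [the south bank: crate K3, crate K5, crate R6, crate R7 | the north bank: crate K7, crate M2, crate R3]
7. Courier goes to the north bank with crate K3 and crate R6.  [the south bank: crate K5, crate R7 | the north bank: crate K3, crate K7, crate M2, crate R3, crate R6]
8. Courier goes back to the south bank with crate K3.  [the south bank: crate K3, crate K5, crate R7 | the north bank: crate K7, crate M2, crate R3, crate R6]
9. Courier goes to the north bank with crate K5 and crate R7.  [the south bank: crate K3 | the north bank: crate K5, crate K7, crate M2, crate R3, crate R6, crate R7]
10. Courier goes back to the south bank with crate R7.  [the south bank: crate K3, crate R7 | the north bank: crate K5, crate K7, crate M2, crate R3, crate R6]
11. Courier goes to the north bank with crate K3 and crate R7.  [the south bank: — | the north bank: crate K3, crate K5, crate K7, crate M2, crate R3, crate R6, crate R7]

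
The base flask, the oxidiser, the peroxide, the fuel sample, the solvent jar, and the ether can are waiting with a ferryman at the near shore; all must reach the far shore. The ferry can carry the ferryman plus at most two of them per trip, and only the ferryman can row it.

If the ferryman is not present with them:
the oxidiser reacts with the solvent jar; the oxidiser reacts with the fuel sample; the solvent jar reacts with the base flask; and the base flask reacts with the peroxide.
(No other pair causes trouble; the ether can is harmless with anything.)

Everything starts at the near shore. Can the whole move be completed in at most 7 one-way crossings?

Yes — this plan uses 7 crossings (≤ 7):
1. Ferryman goes to the far shore with the base flask and the oxidiser.
2. Ferryman goes back to the near shore alone.
3. Ferryman goes to the far shore with the fuel sample and the peroxide.
4. Ferryman goes back to the near shore with the base flask and the oxidiser.
5. Ferryman goes to the far shore with the ether can and the solvent jar.
6. Ferryman goes back to the near shore alone.
7. Ferryman goes to the far shore with the base flask and the oxidiser.

Yes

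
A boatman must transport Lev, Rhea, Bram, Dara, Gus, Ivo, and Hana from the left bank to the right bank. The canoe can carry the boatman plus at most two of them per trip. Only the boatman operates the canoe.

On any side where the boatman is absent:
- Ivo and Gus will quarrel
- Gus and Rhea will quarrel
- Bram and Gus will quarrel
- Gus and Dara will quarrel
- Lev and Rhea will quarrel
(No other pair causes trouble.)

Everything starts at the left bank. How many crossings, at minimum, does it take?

Counting alone: the boatman can take at most 2 across per trip to the right bank, so moving all 7 needs at least 4 loaded trips out, with a return between consecutive ones — at least 7 crossings.
The safety rule pushes this higher. Following every safe sequence of crossings, the most of the 7 that can be at the right bank as the canoe arrives there on crossing 7 is 6 — never all 7.
So no plan with fewer than 9 crossings exists, and this one achieves 9:
1. Boatman goes to the right bank with Gus and Lev.  [the left bank: Bram, Dara, Hana, Ivo, Rhea | the right bank: Gus, Lev]
2. Boatman goes back to the left bank alone.  [the left bank: Bram, Dara, Hana, Ivo, Rhea | the right bank: Gus, Lev]
3. Boatman goes to the right bank with Hana.  [the left bank: Bram, Dara, Ivo, Rhea | the right bank: Gus, Hana, Lev]
4. Boatman goes back to the left bank alone.  [the left bank: Bram, Dara, Ivo, Rhea | the right bank: Gus, Hana, Lev]
5. Boatman goes to the right bank with Bram and Rhea.  [the left bank: Dara, Ivo | the right bank: Bram, Gus, Hana, Lev, Rhea]
6. Boatman goes back to the left bank with Gus and Lev.  [the left bank: Dara, Gus, Ivo, Lev | the right bank: Bram, Hana, Rhea]
7. Boatman goes to the right bank with Dara and Ivo.  [the left bank: Gus, Lev | the right bank: Bram, Dara, Hana, Ivo, Rhea]
8. Boatman goes back to the left bank alone.  [the left bank: Gus, Lev | the right bank: Bram, Dara, Hana, Ivo, Rhea]
9. Boatman goes to the right bank with Gus and Lev.  [the left bank: — | the right bank: Bram, Dara, Gus, Hana, Ivo, Lev, Rhea]

9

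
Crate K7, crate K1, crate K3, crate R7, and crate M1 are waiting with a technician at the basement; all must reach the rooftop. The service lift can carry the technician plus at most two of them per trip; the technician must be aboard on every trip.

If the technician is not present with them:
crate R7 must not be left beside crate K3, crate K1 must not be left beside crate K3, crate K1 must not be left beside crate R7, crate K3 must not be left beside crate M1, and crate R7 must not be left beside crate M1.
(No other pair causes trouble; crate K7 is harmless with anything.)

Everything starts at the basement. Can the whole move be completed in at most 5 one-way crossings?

Counting alone: the technician can take at most 2 across per trip to the rooftop, so moving all 5 needs at least 3 loaded trips out, with a return between consecutive ones — at least 5 crossings.
The safety rule pushes this higher. Following every safe sequence of crossings, the most of the 5 that can be at the rooftop as the service lift arrives there on crossing 5 is 4 — never all 5.
So the move cannot be finished within 5 crossings. (The shortest complete plan takes 7:)
1. Technician goes to the rooftop with crate K3 and crate R7.  [the basement: crate K1, crate K7, crate M1 | the rooftop: crate K3, crate R7]
2. Technician goes back to the basement with crate K3.  [the basement: crate K1, crate K3, crate K7, crate M1 | the rooftop: crate R7]
3. Technician goes to the rooftop with crate K3 and crate K7.  [the basement: crate K1, crate M1 | the rooftop: crate K3, crate K7, crate R7]
4. Technician goes back to the basement with crate K3.  [the basement: crate K1, crate K3, crate M1 | the rooftop: crate K7, crate R7]
5. Technician goes to the rooftop with crate K1 and crate M1.  [the basement: crate K3 | the rooftop: crate K1, crate K7, crate M1, crate R7]
6. Technician goes back to the basement with crate R7.  [the basement: crate K3, crate R7 | the rooftop: crate K1, crate K7, crate M1]
7. Technician goes to the rooftop with crate K3 and crate R7.  [the basement: — | the rooftop: crate K1, crate K3, crate K7, crate M1, crate R7]

No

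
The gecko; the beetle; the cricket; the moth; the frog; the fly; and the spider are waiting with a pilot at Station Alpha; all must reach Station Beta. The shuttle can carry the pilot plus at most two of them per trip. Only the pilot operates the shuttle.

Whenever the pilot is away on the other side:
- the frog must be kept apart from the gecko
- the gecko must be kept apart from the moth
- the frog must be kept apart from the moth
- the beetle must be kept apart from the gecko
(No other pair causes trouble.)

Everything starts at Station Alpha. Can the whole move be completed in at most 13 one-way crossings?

Yes

Yes — this plan uses 11 crossings (≤ 13):
1. Pilot goes to Station Beta with the gecko and the moth.
2. Pilot goes back to Station Alpha with the gecko.
3. Pilot goes to Station Beta with the beetle and the gecko.
4. Pilot goes back to Station Alpha with the gecko.
5. Pilot goes to Station Beta with the cricket and the gecko.
6. Pilot goes back to Station Alpha with the gecko.
7. Pilot goes to Station Beta with the fly and the gecko.
8. Pilot goes back to Station Alpha with the gecko.
9. Pilot goes to Station Beta with the gecko and the spider.
10. Pilot goes back to Station Alpha with the gecko.
11. Pilot goes to Station Beta with the frog and the gecko.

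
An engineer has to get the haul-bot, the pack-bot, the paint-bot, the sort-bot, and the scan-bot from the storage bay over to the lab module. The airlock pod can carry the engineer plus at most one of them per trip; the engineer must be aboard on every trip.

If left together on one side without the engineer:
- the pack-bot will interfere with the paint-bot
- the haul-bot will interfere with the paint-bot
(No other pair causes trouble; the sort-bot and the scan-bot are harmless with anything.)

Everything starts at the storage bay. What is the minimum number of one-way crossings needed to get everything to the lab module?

Counting alone: the engineer can take at most 1 across per trip to the lab module, so moving all 5 needs at least 5 loaded trips out, with a return between consecutive ones — at least 9 crossings.
The safety rule pushes this higher. Following every safe sequence of crossings, the most of the 5 that can be at the lab module as the airlock pod arrives there on crossing 9 is 4 — never all 5.
So no plan with fewer than 11 crossings exists, and this one achieves 11:
1. Engineer goes to the lab module with the paint-bot.
2. Engineer goes back to the storage bay alone.
3. Engineer goes to the lab module with the haul-bot.
4. Engineer goes back to the storage bay with the paint-bot.
5. Engineer goes to the lab module with the pack-bot.
6. Engineer goes back to the storage bay alone.
7. Engineer goes to the lab module with the sort-bot.
8. Engineer goes back to the storage bay alone.
9. Engineer goes to the lab module with the scan-bot.
10. Engineer goes back to the storage bay alone.
11. Engineer goes to the lab module with the paint-bot.

11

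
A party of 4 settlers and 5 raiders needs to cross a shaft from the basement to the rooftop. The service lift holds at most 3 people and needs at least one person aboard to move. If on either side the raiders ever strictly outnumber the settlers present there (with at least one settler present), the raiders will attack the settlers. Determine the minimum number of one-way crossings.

The raiders already outnumber the settlers at the basement before anyone moves, so the starting position itself is disallowed.

impossible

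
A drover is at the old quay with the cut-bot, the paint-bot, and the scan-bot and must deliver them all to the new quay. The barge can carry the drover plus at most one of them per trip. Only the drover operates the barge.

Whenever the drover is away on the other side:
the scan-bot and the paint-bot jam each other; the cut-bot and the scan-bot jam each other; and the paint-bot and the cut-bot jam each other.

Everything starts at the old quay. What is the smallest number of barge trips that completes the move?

Whatever the first load, the items left behind include a forbidden pair without the drover. No opening move is safe, so no plan exists.

impossible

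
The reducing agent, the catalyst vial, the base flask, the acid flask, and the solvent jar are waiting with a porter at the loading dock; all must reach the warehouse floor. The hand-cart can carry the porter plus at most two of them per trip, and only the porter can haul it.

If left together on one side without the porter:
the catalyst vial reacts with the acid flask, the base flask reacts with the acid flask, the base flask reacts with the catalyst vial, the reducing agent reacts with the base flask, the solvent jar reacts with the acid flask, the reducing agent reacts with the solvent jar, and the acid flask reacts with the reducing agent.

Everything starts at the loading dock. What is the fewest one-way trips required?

Whatever the first load, the items left behind include a forbidden pair without the porter. No opening move is safe, so no plan exists.

impossible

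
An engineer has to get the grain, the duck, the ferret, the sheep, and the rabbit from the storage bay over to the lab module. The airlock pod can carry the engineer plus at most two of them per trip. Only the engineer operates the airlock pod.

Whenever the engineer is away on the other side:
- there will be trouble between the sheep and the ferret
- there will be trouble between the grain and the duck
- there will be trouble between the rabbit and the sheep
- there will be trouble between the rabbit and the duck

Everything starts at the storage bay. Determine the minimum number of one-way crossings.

Counting alone: the engineer can take at most 2 across per trip to the lab module, so moving all 5 needs at least 3 loaded trips out, with a return between consecutive ones — at least 5 crossings.
The safety rule pushes this higher. Following every safe sequence of crossings, the most of the 5 that can be at the lab module as the airlock pod arrives there on crossing 5 is 4 — never all 5.
So no plan with fewer than 7 crossings exists, and this one achieves 7:
1. Engineer goes to the lab module with the duck and the sheep.  [the storage bay: the ferret, the grain, the rabbit | the lab module: the duck, the sheep]
2. Engineer goes back to the storage bay alone.  [the storage bay: the ferret, the grain, the rabbit | the lab module: the duck, the sheep]
3. Engineer goes to the lab module with the grain.  [the storage bay: the ferret, the rabbit | the lab module: the duck, the grain, the sheep]
4. Engineer goes back to the storage bay with the duck.  [the storage bay: the duck, the ferret, the rabbit | the lab module: the grain, the sheep]
5. Engineer goes to the lab module with the ferret and the rabbit.  [the storage bay: the duck | the lab module: the ferret, the grain, the rabbit, the sheep]
6. Engineer goes back to the storage bay with the sheep.  [the storage bay: the duck, the sheep | the lab module: the ferret, the grain, the rabbit]
7. Engineer goes to the lab module with the duck and the sheep.  [the storage bay: — | the lab module: the duck, the ferret, the grain, the rabbit, the sheep]

7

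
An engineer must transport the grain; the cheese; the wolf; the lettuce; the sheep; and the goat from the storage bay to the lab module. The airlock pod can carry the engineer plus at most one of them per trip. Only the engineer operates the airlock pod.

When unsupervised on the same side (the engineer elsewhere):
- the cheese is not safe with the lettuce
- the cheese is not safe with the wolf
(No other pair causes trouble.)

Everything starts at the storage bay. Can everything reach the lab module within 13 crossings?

Yes — this plan uses 13 crossings (≤ 13):
1. Engineer goes to the lab module with the cheese.  [the storage bay: the goat, the grain, the lettuce, the sheep, the wolf | the lab module: the cheese]
2. Engineer goes back to the storage bay alone.  [the storage bay: the goat, the grain, the lettuce, the sheep, the wolf | the lab module: the cheese]
3. Engineer goes to the lab module with the grain.  [the storage bay: the goat, the lettuce, the sheep, the wolf | the lab module: the cheese, the grain]
4. Engineer goes back to the storage bay alone.  [the storage bay: the goat, the lettuce, the sheep, the wolf | the lab module: the cheese, the grain]
5. Engineer goes to the lab module with the wolf.  [the storage bay: the goat, the lettuce, the sheep | the lab module: the cheese, the grain, the wolf]
6. Engineer goes back to the storage bay with the cheese.  [the storage bay: the cheese, the goat, the lettuce, the sheep | the lab module: the grain, the wolf]
7. Engineer goes to the lab module with the lettuce.  [the storage bay: the cheese, the goat, the sheep | the lab module: the grain, the lettuce, the wolf]
8. Engineer goes back to the storage bay alone.  [the storage bay: the cheese, the goat, the sheep | the lab module: the grain, the lettuce, the wolf]
9. Engineer goes to the lab module with the sheep.  [the storage bay: the cheese, the goat | the lab module: the grain, the lettuce, the sheep, the wolf]
10. Engineer goes back to the storage bay alone.  [the storage bay: the cheese, the goat | the lab module: the grain, the lettuce, the sheep, the wolf]
11. Engineer goes to the lab module with the goat.  [the storage bay: the cheese | the lab module: the goat, the grain, the lettuce, the sheep, the wolf]
12. Engineer goes back to the storage bay alone.  [the storage bay: the cheese | the lab module: the goat, the grain, the lettuce, the sheep, the wolf]
13. Engineer goes to the lab module with the cheese.  [the storage bay: — | the lab module: the cheese, the goat, the grain, the lettuce, the sheep, the wolf]

Yes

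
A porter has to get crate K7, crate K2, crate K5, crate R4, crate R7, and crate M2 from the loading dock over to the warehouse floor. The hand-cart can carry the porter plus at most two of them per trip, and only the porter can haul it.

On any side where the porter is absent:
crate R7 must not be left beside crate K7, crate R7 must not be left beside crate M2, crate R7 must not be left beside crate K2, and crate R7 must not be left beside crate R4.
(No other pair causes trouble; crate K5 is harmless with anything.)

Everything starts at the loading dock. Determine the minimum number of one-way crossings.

7

Counting alone: the porter can take at most 2 across per trip to the warehouse floor, so moving all 6 needs at least 3 loaded trips out, with a return between consecutive ones — at least 5 crossings.
The safety rule pushes this higher. Following every safe sequence of crossings, the most of the 6 that can be at the warehouse floor as the hand-cart arrives there on crossing 5 is 5 — never all 6.
So no plan with fewer than 7 crossings exists, and this one achieves 7:
1. Porter goes to the warehouse floor with crate R7.
2. Porter goes back to the loading dock alone.
3. Porter goes to the warehouse floor with crate K2 and crate K7.
4. Porter goes back to the loading dock with crate R7.
5. Porter goes to the warehouse floor with crate M2 and crate R4.
6. Porter goes back to the loading dock alone.
7. Porter goes to the warehouse floor with crate K5 and crate R7.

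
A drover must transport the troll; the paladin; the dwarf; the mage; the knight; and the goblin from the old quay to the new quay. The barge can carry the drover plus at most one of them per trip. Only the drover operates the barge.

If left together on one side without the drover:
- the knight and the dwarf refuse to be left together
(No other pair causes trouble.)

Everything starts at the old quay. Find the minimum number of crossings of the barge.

Counting alone: the drover can take at most 1 across per trip to the new quay, so moving all 6 needs at least 6 loaded trips out, with a return between consecutive ones — at least 11 crossings.
The plan below uses exactly 11 crossings, so it is optimal:
1. Drover goes to the new quay with the dwarf.  [the old quay: the goblin, the knight, the mage, the paladin, the troll | the new quay: the dwarf]
2. Drover goes back to the old quay alone.  [the old quay: the goblin, the knight, the mage, the paladin, the troll | the new quay: the dwarf]
3. Drover goes to the new quay with the troll.  [the old quay: the goblin, the knight, the mage, the paladin | the new quay: the dwarf, the troll]
4. Drover goes back to the old quay alone.  [the old quay: the goblin, the knight, the mage, the paladin | the new quay: the dwarf, the troll]
5. Drover goes to the new quay with the paladin.  [the old quay: the goblin, the knight, the mage | the new quay: the dwarf, the paladin, the troll]
6. Drover goes back to the old quay alone.  [the old quay: the goblin, the knight, the mage | the new quay: the dwarf, the paladin, the troll]
7. Drover goes to the new quay with the mage.  [the old quay: the goblin, the knight | the new quay: the dwarf, the mage, the paladin, the troll]
8. Drover goes back to the old quay alone.  [the old quay: the goblin, the knight | the new quay: the dwarf, the mage, the paladin, the troll]
9. Drover goes to the new quay with the goblin.  [the old quay: the knight | the new quay: the dwarf, the goblin, the mage, the paladin, the troll]
10. Drover goes back to the old quay alone.  [the old quay: the knight | the new quay: the dwarf, the goblin, the mage, the paladin, the troll]
11. Drover goes to the new quay with the knight.  [the old quay: — | the new quay: the dwarf, the goblin, the knight, the mage, the paladin, the troll]

11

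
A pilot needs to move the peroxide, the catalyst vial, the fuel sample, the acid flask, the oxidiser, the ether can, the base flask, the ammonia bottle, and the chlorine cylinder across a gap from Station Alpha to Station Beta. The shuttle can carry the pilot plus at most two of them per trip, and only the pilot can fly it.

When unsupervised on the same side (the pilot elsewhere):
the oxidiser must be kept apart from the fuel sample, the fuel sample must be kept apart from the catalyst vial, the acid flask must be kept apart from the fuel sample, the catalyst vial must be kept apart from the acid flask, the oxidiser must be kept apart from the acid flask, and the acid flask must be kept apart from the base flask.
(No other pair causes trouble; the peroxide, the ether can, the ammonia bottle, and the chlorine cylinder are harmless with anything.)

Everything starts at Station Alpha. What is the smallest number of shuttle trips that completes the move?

15

Counting alone: the pilot can take at most 2 across per trip to Station Beta, so moving all 9 needs at least 5 loaded trips out, with a return between consecutive ones — at least 9 crossings.
The safety rule pushes this higher. Following every safe sequence of crossings, the most of the 9 that can be at Station Beta as the shuttle arrives there on crossings 9, 11, 13 is 6, 7, 8 respectively — never all 9.
So no plan with fewer than 15 crossings exists, and this one achieves 15:
1. Pilot goes to Station Beta with the acid flask and the fuel sample.  [Station Alpha: the ammonia bottle, the base flask, the catalyst vial, the chlorine cylinder, the ether can, the oxidiser, the peroxide | Station Beta: the acid flask, the fuel sample]
2. Pilot goes back to Station Alpha with the fuel sample.  [Station Alpha: the ammonia bottle, the base flask, the catalyst vial, the chlorine cylinder, the ether can, the fuel sample, the oxidiser, the peroxide | Station Beta: the acid flask]
3. Pilot goes to Station Beta with the fuel sample and the peroxide.  [Station Alpha: the ammonia bottle, the base flask, the catalyst vial, the chlorine cylinder, the ether can, the oxidiser | Station Beta: the acid flask, the fuel sample, the peroxide]
4. Pilot goes back to Station Alpha with the fuel sample.  [Station Alpha: the ammonia bottle, the base flask, the catalyst vial, the chlorine cylinder, the ether can, the fuel sample, the oxidiser | Station Beta: the acid flask, the peroxide]
5. Pilot goes to Station Beta with the catalyst vial and the oxidiser.  [Station Alpha: the ammonia bottle, the base flask, the chlorine cylinder, the ether can, the fuel sample | Station Beta: the acid flask, the catalyst vial, the oxidiser, the peroxide]
6. Pilot goes back to Station Alpha with the acid flask.  [Station Alpha: the acid flask, the ammonia bottle, the base flask, the chlorine cylinder, the ether can, the fuel sample | Station Beta: the catalyst vial, the oxidiser, the peroxide]
7. Pilot goes to Station Beta with the base flask and the fuel sample.  [Station Alpha: the acid flask, the ammonia bottle, the chlorine cylinder, the ether can | Station Beta: the base flask, the catalyst vial, the fuel sample, the oxidiser, the peroxide]
8. Pilot goes back to Station Alpha with the fuel sample.  [Station Alpha: the acid flask, the ammonia bottle, the chlorine cylinder, the ether can, the fuel sample | Station Beta: the base flask, the catalyst vial, the oxidiser, the peroxide]
9. Pilot goes to Station Beta with the ether can and the fuel sample.  [Station Alpha: the acid flask, the ammonia bottle, the chlorine cylinder | Station Beta: the base flask, the catalyst vial, the ether can, the fuel sample, the oxidiser, the peroxide]
10. Pilot goes back to Station Alpha with the fuel sample.  [Station Alpha: the acid flask, the ammonia bottle, the chlorine cylinder, the fuel sample | Station Beta: the base flask, the catalyst vial, the ether can, the oxidiser, the peroxide]
11. Pilot goes to Station Beta with the ammonia bottle and the fuel sample.  [Station Alpha: the acid flask, the chlorine cylinder | Station Beta: the ammonia bottle, the base flask, the catalyst vial, the ether can, the fuel sample, the oxidiser, the peroxide]
12. Pilot goes back to Station Alpha with the fuel sample.  [Station Alpha: the acid flask, the chlorine cylinder, the fuel sample | Station Beta: the ammonia bottle, the base flask, the catalyst vial, the ether can, the oxidiser, the peroxide]
13. Pilot goes to Station Beta with the chlorine cylinder and the fuel sample.  [Station Alpha: the acid flask | Station Beta: the ammonia bottle, the base flask, the catalyst vial, the chlorine cylinder, the ether can, the fuel sample, the oxidiser, the peroxide]
14. Pilot goes back to Station Alpha with the fuel sample.  [Station Alpha: the acid flask, the fuel sample | Station Beta: the ammonia bottle, the base flask, the catalyst vial, the chlorine cylinder, the ether can, the oxidiser, the peroxide]
15. Pilot goes to Station Beta with the acid flask and the fuel sample.  [Station Alpha: — | Station Beta: the acid flask, the ammonia bottle, the base flask, the catalyst vial, the chlorine cylinder, the ether can, the fuel sample, the oxidiser, the peroxide]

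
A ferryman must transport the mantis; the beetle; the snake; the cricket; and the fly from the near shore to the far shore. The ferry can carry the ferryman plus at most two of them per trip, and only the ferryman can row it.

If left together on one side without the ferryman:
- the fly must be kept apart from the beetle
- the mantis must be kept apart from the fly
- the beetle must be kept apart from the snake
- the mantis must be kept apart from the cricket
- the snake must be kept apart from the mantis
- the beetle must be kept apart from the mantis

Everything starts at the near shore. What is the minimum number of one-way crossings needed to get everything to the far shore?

Counting alone: the ferryman can take at most 2 across per trip to the far shore, so moving all 5 needs at least 3 loaded trips out, with a return between consecutive ones — at least 5 crossings.
The safety rule pushes this higher. Following every safe sequence of crossings, the most of the 5 that can be at the far shore as the ferry arrives there on crossing 5 is 4 — never all 5.
So no plan with fewer than 7 crossings exists, and this one achieves 7:
1. Ferryman goes to the far shore with the beetle and the mantis.  [the near shore: the cricket, the fly, the snake | the far shore: the beetle, the mantis]
2. Ferryman goes back to the near shore with the mantis.  [the near shore: the cricket, the fly, the mantis, the snake | the far shore: the beetle]
3. Ferryman goes to the far shore with the cricket and the mantis.  [the near shore: the fly, the snake | the far shore: the beetle, the cricket, the mantis]
4. Ferryman goes back to the near shore with the mantis.  [the near shore: the fly, the mantis, the snake | the far shore: the beetle, the cricket]
5. Ferryman goes to the far shore with the fly and the snake.  [the near shore: the mantis | the far shore: the beetle, the cricket, the fly, the snake]
6. Ferryman goes back to the near shore with the beetle.  [the near shore: the beetle, the mantis | the far shore: the cricket, the fly, the snake]
7. Ferryman goes to the far shore with the beetle and the mantis.  [the near shore: — | the far shore: the beetle, the cricket, the fly, the mantis, the snake]

7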